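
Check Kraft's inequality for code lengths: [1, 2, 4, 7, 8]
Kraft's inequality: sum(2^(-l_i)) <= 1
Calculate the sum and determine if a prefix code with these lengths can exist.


Sum = 2^(-1) + 2^(-2) + 2^(-4) + 2^(-7) + 2^(-8)
    = 0.5 + 0.25 + 0.0625 + 0.0078125 + 0.00390625
    = 211/256 = 0.82421875
Since 0.82421875 <= 1, Kraft's inequality IS satisfied.
A prefix code with these lengths CAN exist.

Kraft sum = 0.82421875. Satisfied.


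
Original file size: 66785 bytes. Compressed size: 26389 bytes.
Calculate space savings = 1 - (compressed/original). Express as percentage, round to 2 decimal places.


ratio = compressed/original = 26389/66785 = 0.395134
savings = 1 - ratio = 1 - 0.395134 = 0.604866
as a percentage: 0.604866 * 100 = 60.49%

Space savings = 1 - 26389/66785 = 60.49%


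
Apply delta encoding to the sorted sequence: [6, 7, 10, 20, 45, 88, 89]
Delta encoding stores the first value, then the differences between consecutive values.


First value: 6
Deltas:
  7 - 6 = 1
  10 - 7 = 3
  20 - 10 = 10
  45 - 20 = 25
  88 - 45 = 43
  89 - 88 = 1


Delta encoded: [6, 1, 3, 10, 25, 43, 1]


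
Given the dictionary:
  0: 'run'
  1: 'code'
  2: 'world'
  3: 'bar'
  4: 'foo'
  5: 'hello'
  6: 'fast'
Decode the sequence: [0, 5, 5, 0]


Look up each index in the dictionary:
  0 -> 'run'
  5 -> 'hello'
  5 -> 'hello'
  0 -> 'run'

Decoded: "run hello hello run"


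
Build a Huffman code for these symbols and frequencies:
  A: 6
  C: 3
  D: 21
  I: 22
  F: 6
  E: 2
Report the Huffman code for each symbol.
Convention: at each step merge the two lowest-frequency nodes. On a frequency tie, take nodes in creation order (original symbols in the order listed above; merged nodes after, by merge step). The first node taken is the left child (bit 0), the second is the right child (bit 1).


Huffman tree construction:
Step 1: Merge E(2) + C(3) = 5
Step 2: Merge (E+C)(5) + A(6) = 11
Step 3: Merge F(6) + ((E+C)+A)(11) = 17
Step 4: Merge (F+((E+C)+A))(17) + D(21) = 38
Step 5: Merge I(22) + ((F+((E+C)+A))+D)(38) = 60
Read each symbol's code off the tree from the root (left child = 0, right child = 1).

Codes:
  A: 1011 (length 4)
  C: 10101 (length 5)
  D: 11 (length 2)
  I: 0 (length 1)
  F: 100 (length 3)
  E: 10100 (length 5)
Average code length: 131/60 = 2.1833 bits/symbol


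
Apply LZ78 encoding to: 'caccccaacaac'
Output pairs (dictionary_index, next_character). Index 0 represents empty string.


LZ78 encoding steps:
Dictionary: {0: ''}
Step 1: w='' (idx 0), next='c' -> output (0, 'c'), add 'c' as idx 1
Step 2: w='' (idx 0), next='a' -> output (0, 'a'), add 'a' as idx 2
Step 3: w='c' (idx 1), next='c' -> output (1, 'c'), add 'cc' as idx 3
Step 4: w='cc' (idx 3), next='a' -> output (3, 'a'), add 'cca' as idx 4
Step 5: w='a' (idx 2), next='c' -> output (2, 'c'), add 'ac' as idx 5
Step 6: w='a' (idx 2), next='a' -> output (2, 'a'), add 'aa' as idx 6
Step 7: w='c' (idx 1), end of input -> output (1, '')


Encoded: [(0, 'c'), (0, 'a'), (1, 'c'), (3, 'a'), (2, 'c'), (2, 'a'), (1, '')]


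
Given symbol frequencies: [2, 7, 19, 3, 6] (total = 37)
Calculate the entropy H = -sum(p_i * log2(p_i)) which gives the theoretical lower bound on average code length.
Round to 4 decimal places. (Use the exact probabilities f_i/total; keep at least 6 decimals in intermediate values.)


Per-symbol terms -p_i * log2(p_i) with p_i = f_i/37:
  p = 2/37 = 0.054054: log2(p) = -4.209453, -p*log2(p) = 0.227538
  p = 7/37 = 0.189189: log2(p) = -2.402098, -p*log2(p) = 0.454451
  p = 19/37 = 0.513514: log2(p) = -0.961526, -p*log2(p) = 0.493757
  p = 3/37 = 0.081081: log2(p) = -3.624491, -p*log2(p) = 0.293878
  p = 6/37 = 0.162162: log2(p) = -2.624491, -p*log2(p) = 0.425593
H = 0.227538 + 0.454451 + 0.493757 + 0.293878 + 0.425593 = 1.895217

H = 1.8952 bits/symbol


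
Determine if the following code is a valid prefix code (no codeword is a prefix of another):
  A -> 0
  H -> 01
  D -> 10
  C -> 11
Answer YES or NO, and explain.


Checking each pair (does one codeword prefix another?):
  A='0' vs H='01': prefix -- VIOLATION

NO -- this is NOT a valid prefix code. A (0) is a prefix of H (01).


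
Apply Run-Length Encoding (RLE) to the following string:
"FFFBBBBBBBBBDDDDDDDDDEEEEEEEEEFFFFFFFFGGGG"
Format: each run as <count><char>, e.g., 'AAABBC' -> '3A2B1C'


Scanning runs left to right:
  i=0: run of 'F' x 3 -> '3F'
  i=3: run of 'B' x 9 -> '9B'
  i=12: run of 'D' x 9 -> '9D'
  i=21: run of 'E' x 9 -> '9E'
  i=30: run of 'F' x 8 -> '8F'
  i=38: run of 'G' x 4 -> '4G'

RLE = 3F9B9D9E8F4G


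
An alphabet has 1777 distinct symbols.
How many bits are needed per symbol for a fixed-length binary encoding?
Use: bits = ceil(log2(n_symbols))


log2(1777) = 10.7952
Bracket: 2^10 = 1024 < 1777 <= 2^11 = 2048
So ceil(log2(1777)) = 11

bits = ceil(log2(1777)) = ceil(10.7952) = 11 bits


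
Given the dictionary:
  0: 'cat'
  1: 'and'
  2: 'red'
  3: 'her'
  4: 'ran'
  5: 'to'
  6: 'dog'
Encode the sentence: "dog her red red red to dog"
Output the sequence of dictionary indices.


Look up each word in the dictionary:
  'dog' -> 6
  'her' -> 3
  'red' -> 2
  'red' -> 2
  'red' -> 2
  'to' -> 5
  'dog' -> 6

Encoded: [6, 3, 2, 2, 2, 5, 6]


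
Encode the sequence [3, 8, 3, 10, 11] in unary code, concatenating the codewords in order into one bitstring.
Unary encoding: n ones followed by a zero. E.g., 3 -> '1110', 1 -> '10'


Encode each number as n ones followed by a terminating 0:
  3 -> 1110 (4 bits)
  8 -> 111111110 (9 bits)
  3 -> 1110 (4 bits)
  10 -> 11111111110 (11 bits)
  11 -> 111111111110 (12 bits)
Total length = 4 + 9 + 4 + 11 + 12 = 40 bits.

Unary([3, 8, 3, 10, 11]) = 1110111111110111011111111110111111111110 (40 bits)


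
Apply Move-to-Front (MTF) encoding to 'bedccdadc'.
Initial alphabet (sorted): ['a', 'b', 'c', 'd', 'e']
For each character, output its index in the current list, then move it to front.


MTF encoding:
'b': index 1 in ['a', 'b', 'c', 'd', 'e'] -> ['b', 'a', 'c', 'd', 'e']
'e': index 4 in ['b', 'a', 'c', 'd', 'e'] -> ['e', 'b', 'a', 'c', 'd']
'd': index 4 in ['e', 'b', 'a', 'c', 'd'] -> ['d', 'e', 'b', 'a', 'c']
'c': index 4 in ['d', 'e', 'b', 'a', 'c'] -> ['c', 'd', 'e', 'b', 'a']
'c': index 0 in ['c', 'd', 'e', 'b', 'a'] -> ['c', 'd', 'e', 'b', 'a']
'd': index 1 in ['c', 'd', 'e', 'b', 'a'] -> ['d', 'c', 'e', 'b', 'a']
'a': index 4 in ['d', 'c', 'e', 'b', 'a'] -> ['a', 'd', 'c', 'e', 'b']
'd': index 1 in ['a', 'd', 'c', 'e', 'b'] -> ['d', 'a', 'c', 'e', 'b']
'c': index 2 in ['d', 'a', 'c', 'e', 'b'] -> ['c', 'd', 'a', 'e', 'b']


Output: [1, 4, 4, 4, 0, 1, 4, 1, 2]


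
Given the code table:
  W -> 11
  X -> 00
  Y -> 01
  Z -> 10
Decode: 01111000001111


Decoding:
01 -> Y
11 -> W
10 -> Z
00 -> X
00 -> X
11 -> W
11 -> W


Result: YWZXXWW


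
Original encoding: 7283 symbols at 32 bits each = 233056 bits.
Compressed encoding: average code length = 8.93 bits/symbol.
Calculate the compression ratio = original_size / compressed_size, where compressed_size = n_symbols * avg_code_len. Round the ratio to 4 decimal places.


original_size = n_symbols * orig_bits = 7283 * 32 = 233056 bits
compressed_size = n_symbols * avg_code_len = 7283 * 8.93 = 65037.19 bits
ratio = original_size / compressed_size = 233056 / 65037.19 = 3.5834

Compression ratio = 3.5834


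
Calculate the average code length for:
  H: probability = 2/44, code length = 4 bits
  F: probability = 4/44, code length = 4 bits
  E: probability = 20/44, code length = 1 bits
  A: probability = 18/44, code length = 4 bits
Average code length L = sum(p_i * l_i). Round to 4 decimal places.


Weighted contributions p_i * l_i:
  H: (2/44) * 4 = 8/44
  F: (4/44) * 4 = 16/44
  E: (20/44) * 1 = 20/44
  A: (18/44) * 4 = 72/44
Sum = (8 + 16 + 20 + 72)/44 = 116/44

L = 116/44 = 2.6364 bits/symbol


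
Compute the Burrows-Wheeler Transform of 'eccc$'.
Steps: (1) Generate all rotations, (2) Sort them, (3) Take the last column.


Rotations (sorted):
  0: $eccc -> last char: c
  1: c$ecc -> last char: c
  2: cc$ec -> last char: c
  3: ccc$e -> last char: e
  4: eccc$ -> last char: $


BWT = ccce$


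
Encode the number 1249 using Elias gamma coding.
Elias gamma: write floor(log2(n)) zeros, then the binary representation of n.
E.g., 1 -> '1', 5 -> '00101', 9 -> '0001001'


num_bits = floor(log2(1249)) + 1 = 11
leading_zeros = num_bits - 1 = 10
binary(1249) = 10011100001

Elias gamma(1249) = '0000000000' + '10011100001' = 000000000010011100001 (21 bits)


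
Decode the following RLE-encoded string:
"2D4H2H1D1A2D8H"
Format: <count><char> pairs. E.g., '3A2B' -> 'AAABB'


Expanding each <count><char> pair:
  2D -> 'DD'
  4H -> 'HHHH'
  2H -> 'HH'
  1D -> 'D'
  1A -> 'A'
  2D -> 'DD'
  8H -> 'HHHHHHHH'

Decoded = DDHHHHHHDADDHHHHHHHH


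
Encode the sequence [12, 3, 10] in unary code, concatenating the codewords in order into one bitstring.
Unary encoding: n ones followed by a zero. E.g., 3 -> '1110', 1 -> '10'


Encode each number as n ones followed by a terminating 0:
  12 -> 1111111111110 (13 bits)
  3 -> 1110 (4 bits)
  10 -> 11111111110 (11 bits)
Total length = 13 + 4 + 11 = 28 bits.

Unary([12, 3, 10]) = 1111111111110111011111111110 (28 bits)


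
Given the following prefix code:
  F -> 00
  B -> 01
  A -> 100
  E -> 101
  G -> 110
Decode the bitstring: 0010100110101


Decoding step by step:
Bits 00 -> F
Bits 101 -> E
Bits 00 -> F
Bits 110 -> G
Bits 101 -> E


Decoded message: FEFGE


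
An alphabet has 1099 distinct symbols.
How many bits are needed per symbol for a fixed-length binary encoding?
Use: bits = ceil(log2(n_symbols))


log2(1099) = 10.102
Bracket: 2^10 = 1024 < 1099 <= 2^11 = 2048
So ceil(log2(1099)) = 11

bits = ceil(log2(1099)) = ceil(10.102) = 11 bits


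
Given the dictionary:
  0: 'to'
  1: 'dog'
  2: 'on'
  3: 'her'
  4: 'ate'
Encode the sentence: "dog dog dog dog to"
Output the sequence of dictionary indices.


Look up each word in the dictionary:
  'dog' -> 1
  'dog' -> 1
  'dog' -> 1
  'dog' -> 1
  'to' -> 0

Encoded: [1, 1, 1, 1, 0]


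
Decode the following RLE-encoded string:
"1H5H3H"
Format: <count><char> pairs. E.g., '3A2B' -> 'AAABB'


Expanding each <count><char> pair:
  1H -> 'H'
  5H -> 'HHHHH'
  3H -> 'HHH'

Decoded = HHHHHHHHH


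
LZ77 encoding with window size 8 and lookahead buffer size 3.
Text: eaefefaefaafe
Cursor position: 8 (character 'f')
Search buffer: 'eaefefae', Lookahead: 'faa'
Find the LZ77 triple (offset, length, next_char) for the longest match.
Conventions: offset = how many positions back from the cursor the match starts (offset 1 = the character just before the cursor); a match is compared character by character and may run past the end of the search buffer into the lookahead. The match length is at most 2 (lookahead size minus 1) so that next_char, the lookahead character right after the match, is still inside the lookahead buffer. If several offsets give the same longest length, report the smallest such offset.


Try each offset into the search buffer:
  offset=1 (pos 7, char 'e'): match length 0
  offset=2 (pos 6, char 'a'): match length 0
  offset=3 (pos 5, char 'f'): match length 2
  offset=4 (pos 4, char 'e'): match length 0
  offset=5 (pos 3, char 'f'): match length 1
  offset=6 (pos 2, char 'e'): match length 0
  offset=7 (pos 1, char 'a'): match length 0
  offset=8 (pos 0, char 'e'): match length 0
Longest match has length 2 at offset 3.
next_char = character at position 8 + 2 = 10 -> 'a'

Best match: offset=3, length=2 (matching 'fa' starting at position 5)
LZ77 triple: (3, 2, 'a')


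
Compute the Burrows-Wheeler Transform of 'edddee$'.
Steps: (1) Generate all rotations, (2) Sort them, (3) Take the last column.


Rotations (sorted):
  0: $edddee -> last char: e
  1: dddee$e -> last char: e
  2: ddee$ed -> last char: d
  3: dee$edd -> last char: d
  4: e$eddde -> last char: e
  5: edddee$ -> last char: $
  6: ee$eddd -> last char: d


BWT = eedde$d


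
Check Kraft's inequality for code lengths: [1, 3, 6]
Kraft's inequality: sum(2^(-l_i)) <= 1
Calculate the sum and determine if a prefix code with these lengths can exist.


Sum = 2^(-1) + 2^(-3) + 2^(-6)
    = 0.5 + 0.125 + 0.015625
    = 41/64 = 0.640625
Since 0.640625 <= 1, Kraft's inequality IS satisfied.
A prefix code with these lengths CAN exist.

Kraft sum = 0.640625. Satisfied.


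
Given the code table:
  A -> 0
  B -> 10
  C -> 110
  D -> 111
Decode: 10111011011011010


Decoding:
10 -> B
111 -> D
0 -> A
110 -> C
110 -> C
110 -> C
10 -> B


Result: BDACCCB


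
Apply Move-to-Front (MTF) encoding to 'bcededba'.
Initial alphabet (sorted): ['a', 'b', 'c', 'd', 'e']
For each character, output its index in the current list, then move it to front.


MTF encoding:
'b': index 1 in ['a', 'b', 'c', 'd', 'e'] -> ['b', 'a', 'c', 'd', 'e']
'c': index 2 in ['b', 'a', 'c', 'd', 'e'] -> ['c', 'b', 'a', 'd', 'e']
'e': index 4 in ['c', 'b', 'a', 'd', 'e'] -> ['e', 'c', 'b', 'a', 'd']
'd': index 4 in ['e', 'c', 'b', 'a', 'd'] -> ['d', 'e', 'c', 'b', 'a']
'e': index 1 in ['d', 'e', 'c', 'b', 'a'] -> ['e', 'd', 'c', 'b', 'a']
'd': index 1 in ['e', 'd', 'c', 'b', 'a'] -> ['d', 'e', 'c', 'b', 'a']
'b': index 3 in ['d', 'e', 'c', 'b', 'a'] -> ['b', 'd', 'e', 'c', 'a']
'a': index 4 in ['b', 'd', 'e', 'c', 'a'] -> ['a', 'b', 'd', 'e', 'c']


Output: [1, 2, 4, 4, 1, 1, 3, 4]


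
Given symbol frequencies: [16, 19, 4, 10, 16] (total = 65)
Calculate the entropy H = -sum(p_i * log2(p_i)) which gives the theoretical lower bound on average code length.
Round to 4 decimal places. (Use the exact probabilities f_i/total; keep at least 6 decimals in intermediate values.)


Per-symbol terms -p_i * log2(p_i) with p_i = f_i/65:
  p = 16/65 = 0.246154: log2(p) = -2.022368, -p*log2(p) = 0.497814
  p = 19/65 = 0.292308: log2(p) = -1.774440, -p*log2(p) = 0.518683
  p = 4/65 = 0.061538: log2(p) = -4.022368, -p*log2(p) = 0.247530
  p = 10/65 = 0.153846: log2(p) = -2.700440, -p*log2(p) = 0.415452
  p = 16/65 = 0.246154: log2(p) = -2.022368, -p*log2(p) = 0.497814
H = 0.497814 + 0.518683 + 0.247530 + 0.415452 + 0.497814 = 2.177293

H = 2.1773 bits/symbol


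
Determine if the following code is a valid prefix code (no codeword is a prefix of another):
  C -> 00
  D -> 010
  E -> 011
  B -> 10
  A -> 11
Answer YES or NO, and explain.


Checking each pair (does one codeword prefix another?):
  C='00' vs D='010': no prefix
  C='00' vs E='011': no prefix
  C='00' vs B='10': no prefix
  C='00' vs A='11': no prefix
  D='010' vs C='00': no prefix
  D='010' vs E='011': no prefix
  D='010' vs B='10': no prefix
  D='010' vs A='11': no prefix
  E='011' vs C='00': no prefix
  E='011' vs D='010': no prefix
  E='011' vs B='10': no prefix
  E='011' vs A='11': no prefix
  B='10' vs C='00': no prefix
  B='10' vs D='010': no prefix
  B='10' vs E='011': no prefix
  B='10' vs A='11': no prefix
  A='11' vs C='00': no prefix
  A='11' vs D='010': no prefix
  A='11' vs E='011': no prefix
  A='11' vs B='10': no prefix
No violation found over all pairs.

YES -- this is a valid prefix code. No codeword is a prefix of any other codeword.


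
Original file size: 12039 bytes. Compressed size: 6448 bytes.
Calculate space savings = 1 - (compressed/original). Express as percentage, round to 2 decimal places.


ratio = compressed/original = 6448/12039 = 0.535593
savings = 1 - ratio = 1 - 0.535593 = 0.464407
as a percentage: 0.464407 * 100 = 46.44%

Space savings = 1 - 6448/12039 = 46.44%


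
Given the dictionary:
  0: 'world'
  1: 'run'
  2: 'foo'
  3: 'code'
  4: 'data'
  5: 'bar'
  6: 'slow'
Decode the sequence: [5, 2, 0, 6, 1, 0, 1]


Look up each index in the dictionary:
  5 -> 'bar'
  2 -> 'foo'
  0 -> 'world'
  6 -> 'slow'
  1 -> 'run'
  0 -> 'world'
  1 -> 'run'

Decoded: "bar foo world slow run world run"


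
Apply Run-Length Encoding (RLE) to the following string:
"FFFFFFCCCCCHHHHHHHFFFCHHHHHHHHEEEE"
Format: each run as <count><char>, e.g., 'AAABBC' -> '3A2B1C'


Scanning runs left to right:
  i=0: run of 'F' x 6 -> '6F'
  i=6: run of 'C' x 5 -> '5C'
  i=11: run of 'H' x 7 -> '7H'
  i=18: run of 'F' x 3 -> '3F'
  i=21: run of 'C' x 1 -> '1C'
  i=22: run of 'H' x 8 -> '8H'
  i=30: run of 'E' x 4 -> '4E'

RLE = 6F5C7H3F1C8H4E


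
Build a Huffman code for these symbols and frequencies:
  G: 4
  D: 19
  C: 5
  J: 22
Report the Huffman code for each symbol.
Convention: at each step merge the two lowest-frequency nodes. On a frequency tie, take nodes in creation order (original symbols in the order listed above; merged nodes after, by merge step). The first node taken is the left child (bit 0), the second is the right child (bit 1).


Huffman tree construction:
Step 1: Merge G(4) + C(5) = 9
Step 2: Merge (G+C)(9) + D(19) = 28
Step 3: Merge J(22) + ((G+C)+D)(28) = 50
Read each symbol's code off the tree from the root (left child = 0, right child = 1).

Codes:
  G: 100 (length 3)
  D: 11 (length 2)
  C: 101 (length 3)
  J: 0 (length 1)
Average code length: 87/50 = 1.7400 bits/symbol


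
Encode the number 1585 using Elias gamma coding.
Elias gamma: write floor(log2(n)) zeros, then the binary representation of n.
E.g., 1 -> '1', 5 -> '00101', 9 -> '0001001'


num_bits = floor(log2(1585)) + 1 = 11
leading_zeros = num_bits - 1 = 10
binary(1585) = 11000110001

Elias gamma(1585) = '0000000000' + '11000110001' = 000000000011000110001 (21 bits)


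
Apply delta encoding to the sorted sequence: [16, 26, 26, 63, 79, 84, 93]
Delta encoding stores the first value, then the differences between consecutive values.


First value: 16
Deltas:
  26 - 16 = 10
  26 - 26 = 0
  63 - 26 = 37
  79 - 63 = 16
  84 - 79 = 5
  93 - 84 = 9


Delta encoded: [16, 10, 0, 37, 16, 5, 9]


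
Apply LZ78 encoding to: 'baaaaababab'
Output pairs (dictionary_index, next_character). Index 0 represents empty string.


LZ78 encoding steps:
Dictionary: {0: ''}
Step 1: w='' (idx 0), next='b' -> output (0, 'b'), add 'b' as idx 1
Step 2: w='' (idx 0), next='a' -> output (0, 'a'), add 'a' as idx 2
Step 3: w='a' (idx 2), next='a' -> output (2, 'a'), add 'aa' as idx 3
Step 4: w='aa' (idx 3), next='b' -> output (3, 'b'), add 'aab' as idx 4
Step 5: w='a' (idx 2), next='b' -> output (2, 'b'), add 'ab' as idx 5
Step 6: w='ab' (idx 5), end of input -> output (5, '')


Encoded: [(0, 'b'), (0, 'a'), (2, 'a'), (3, 'b'), (2, 'b'), (5, '')]


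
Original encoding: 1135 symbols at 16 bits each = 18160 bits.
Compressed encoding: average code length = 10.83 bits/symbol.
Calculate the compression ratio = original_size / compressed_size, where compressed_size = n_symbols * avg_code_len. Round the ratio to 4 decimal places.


original_size = n_symbols * orig_bits = 1135 * 16 = 18160 bits
compressed_size = n_symbols * avg_code_len = 1135 * 10.83 = 12292.05 bits
ratio = original_size / compressed_size = 18160 / 12292.05 = 1.4774

Compression ratio = 1.4774


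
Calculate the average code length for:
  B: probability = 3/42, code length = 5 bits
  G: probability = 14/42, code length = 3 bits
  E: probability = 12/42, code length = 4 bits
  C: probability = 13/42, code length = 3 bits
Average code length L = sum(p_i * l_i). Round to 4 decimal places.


Weighted contributions p_i * l_i:
  B: (3/42) * 5 = 15/42
  G: (14/42) * 3 = 42/42
  E: (12/42) * 4 = 48/42
  C: (13/42) * 3 = 39/42
Sum = (15 + 42 + 48 + 39)/42 = 144/42

L = 144/42 = 3.4286 bits/symbol


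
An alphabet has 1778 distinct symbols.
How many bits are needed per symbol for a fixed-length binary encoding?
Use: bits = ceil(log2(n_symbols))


log2(1778) = 10.796
Bracket: 2^10 = 1024 < 1778 <= 2^11 = 2048
So ceil(log2(1778)) = 11

bits = ceil(log2(1778)) = ceil(10.796) = 11 bits


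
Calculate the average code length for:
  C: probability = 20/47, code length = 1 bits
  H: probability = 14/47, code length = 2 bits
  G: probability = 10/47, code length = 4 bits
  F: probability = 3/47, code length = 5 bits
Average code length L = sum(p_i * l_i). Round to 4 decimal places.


Weighted contributions p_i * l_i:
  C: (20/47) * 1 = 20/47
  H: (14/47) * 2 = 28/47
  G: (10/47) * 4 = 40/47
  F: (3/47) * 5 = 15/47
Sum = (20 + 28 + 40 + 15)/47 = 103/47

L = 103/47 = 2.1915 bits/symbol


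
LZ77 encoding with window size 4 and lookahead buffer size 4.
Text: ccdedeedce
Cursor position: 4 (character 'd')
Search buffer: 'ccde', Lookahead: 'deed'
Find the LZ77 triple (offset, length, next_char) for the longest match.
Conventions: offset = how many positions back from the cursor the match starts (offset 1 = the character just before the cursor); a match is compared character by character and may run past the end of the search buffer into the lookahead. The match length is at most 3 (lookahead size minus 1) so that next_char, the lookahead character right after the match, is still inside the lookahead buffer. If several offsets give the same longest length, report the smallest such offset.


Try each offset into the search buffer:
  offset=1 (pos 3, char 'e'): match length 0
  offset=2 (pos 2, char 'd'): match length 2
  offset=3 (pos 1, char 'c'): match length 0
  offset=4 (pos 0, char 'c'): match length 0
Longest match has length 2 at offset 2.
next_char = character at position 4 + 2 = 6 -> 'e'

Best match: offset=2, length=2 (matching 'de' starting at position 2)
LZ77 triple: (2, 2, 'e')


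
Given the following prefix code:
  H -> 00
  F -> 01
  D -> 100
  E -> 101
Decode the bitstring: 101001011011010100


Decoding step by step:
Bits 101 -> E
Bits 00 -> H
Bits 101 -> E
Bits 101 -> E
Bits 101 -> E
Bits 01 -> F
Bits 00 -> H


Decoded message: EHEEEFH


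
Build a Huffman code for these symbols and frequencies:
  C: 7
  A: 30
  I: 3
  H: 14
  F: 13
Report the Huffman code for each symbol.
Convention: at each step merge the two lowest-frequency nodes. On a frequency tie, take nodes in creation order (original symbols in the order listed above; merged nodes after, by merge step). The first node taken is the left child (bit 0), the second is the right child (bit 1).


Huffman tree construction:
Step 1: Merge I(3) + C(7) = 10
Step 2: Merge (I+C)(10) + F(13) = 23
Step 3: Merge H(14) + ((I+C)+F)(23) = 37
Step 4: Merge A(30) + (H+((I+C)+F))(37) = 67
Read each symbol's code off the tree from the root (left child = 0, right child = 1).

Codes:
  C: 1101 (length 4)
  A: 0 (length 1)
  I: 1100 (length 4)
  H: 10 (length 2)
  F: 111 (length 3)
Average code length: 137/67 = 2.0448 bits/symbol


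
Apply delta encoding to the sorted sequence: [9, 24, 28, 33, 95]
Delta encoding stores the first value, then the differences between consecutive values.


First value: 9
Deltas:
  24 - 9 = 15
  28 - 24 = 4
  33 - 28 = 5
  95 - 33 = 62


Delta encoded: [9, 15, 4, 5, 62]


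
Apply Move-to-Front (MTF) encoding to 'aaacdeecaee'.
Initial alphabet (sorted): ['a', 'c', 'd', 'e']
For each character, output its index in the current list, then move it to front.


MTF encoding:
'a': index 0 in ['a', 'c', 'd', 'e'] -> ['a', 'c', 'd', 'e']
'a': index 0 in ['a', 'c', 'd', 'e'] -> ['a', 'c', 'd', 'e']
'a': index 0 in ['a', 'c', 'd', 'e'] -> ['a', 'c', 'd', 'e']
'c': index 1 in ['a', 'c', 'd', 'e'] -> ['c', 'a', 'd', 'e']
'd': index 2 in ['c', 'a', 'd', 'e'] -> ['d', 'c', 'a', 'e']
'e': index 3 in ['d', 'c', 'a', 'e'] -> ['e', 'd', 'c', 'a']
'e': index 0 in ['e', 'd', 'c', 'a'] -> ['e', 'd', 'c', 'a']
'c': index 2 in ['e', 'd', 'c', 'a'] -> ['c', 'e', 'd', 'a']
'a': index 3 in ['c', 'e', 'd', 'a'] -> ['a', 'c', 'e', 'd']
'e': index 2 in ['a', 'c', 'e', 'd'] -> ['e', 'a', 'c', 'd']
'e': index 0 in ['e', 'a', 'c', 'd'] -> ['e', 'a', 'c', 'd']


Output: [0, 0, 0, 1, 2, 3, 0, 2, 3, 2, 0]


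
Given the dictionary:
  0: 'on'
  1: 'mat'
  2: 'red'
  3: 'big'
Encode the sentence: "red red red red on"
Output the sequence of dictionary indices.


Look up each word in the dictionary:
  'red' -> 2
  'red' -> 2
  'red' -> 2
  'red' -> 2
  'on' -> 0

Encoded: [2, 2, 2, 2, 0]


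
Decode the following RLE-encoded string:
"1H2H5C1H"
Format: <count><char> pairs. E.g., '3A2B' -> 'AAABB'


Expanding each <count><char> pair:
  1H -> 'H'
  2H -> 'HH'
  5C -> 'CCCCC'
  1H -> 'H'

Decoded = HHHCCCCCH


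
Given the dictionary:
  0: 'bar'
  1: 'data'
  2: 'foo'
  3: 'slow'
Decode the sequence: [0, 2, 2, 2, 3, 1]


Look up each index in the dictionary:
  0 -> 'bar'
  2 -> 'foo'
  2 -> 'foo'
  2 -> 'foo'
  3 -> 'slow'
  1 -> 'data'

Decoded: "bar foo foo foo slow data"


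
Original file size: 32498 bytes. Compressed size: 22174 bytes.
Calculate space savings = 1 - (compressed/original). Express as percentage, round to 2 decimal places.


ratio = compressed/original = 22174/32498 = 0.682319
savings = 1 - ratio = 1 - 0.682319 = 0.317681
as a percentage: 0.317681 * 100 = 31.77%

Space savings = 1 - 22174/32498 = 31.77%


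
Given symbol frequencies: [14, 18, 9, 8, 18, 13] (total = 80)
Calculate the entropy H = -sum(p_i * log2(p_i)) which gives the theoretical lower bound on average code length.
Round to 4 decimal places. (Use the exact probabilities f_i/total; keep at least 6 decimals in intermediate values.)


Per-symbol terms -p_i * log2(p_i) with p_i = f_i/80:
  p = 14/80 = 0.175000: log2(p) = -2.514573, -p*log2(p) = 0.440050
  p = 18/80 = 0.225000: log2(p) = -2.152003, -p*log2(p) = 0.484201
  p = 9/80 = 0.112500: log2(p) = -3.152003, -p*log2(p) = 0.354600
  p = 8/80 = 0.100000: log2(p) = -3.321928, -p*log2(p) = 0.332193
  p = 18/80 = 0.225000: log2(p) = -2.152003, -p*log2(p) = 0.484201
  p = 13/80 = 0.162500: log2(p) = -2.621488, -p*log2(p) = 0.425992
H = 0.440050 + 0.484201 + 0.354600 + 0.332193 + 0.484201 + 0.425992 = 2.521237

H = 2.5212 bits/symbol


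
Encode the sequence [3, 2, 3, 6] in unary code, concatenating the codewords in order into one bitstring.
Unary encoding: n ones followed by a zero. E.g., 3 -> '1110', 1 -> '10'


Encode each number as n ones followed by a terminating 0:
  3 -> 1110 (4 bits)
  2 -> 110 (3 bits)
  3 -> 1110 (4 bits)
  6 -> 1111110 (7 bits)
Total length = 4 + 3 + 4 + 7 = 18 bits.

Unary([3, 2, 3, 6]) = 111011011101111110 (18 bits)


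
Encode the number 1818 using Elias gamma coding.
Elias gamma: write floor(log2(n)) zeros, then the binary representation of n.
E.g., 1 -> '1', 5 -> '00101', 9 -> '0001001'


num_bits = floor(log2(1818)) + 1 = 11
leading_zeros = num_bits - 1 = 10
binary(1818) = 11100011010

Elias gamma(1818) = '0000000000' + '11100011010' = 000000000011100011010 (21 bits)


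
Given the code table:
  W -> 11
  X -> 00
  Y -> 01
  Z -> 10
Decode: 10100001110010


Decoding:
10 -> Z
10 -> Z
00 -> X
01 -> Y
11 -> W
00 -> X
10 -> Z


Result: ZZXYWXZ


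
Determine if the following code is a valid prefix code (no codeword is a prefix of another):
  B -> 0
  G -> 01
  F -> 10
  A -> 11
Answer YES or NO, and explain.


Checking each pair (does one codeword prefix another?):
  B='0' vs G='01': prefix -- VIOLATION

NO -- this is NOT a valid prefix code. B (0) is a prefix of G (01).


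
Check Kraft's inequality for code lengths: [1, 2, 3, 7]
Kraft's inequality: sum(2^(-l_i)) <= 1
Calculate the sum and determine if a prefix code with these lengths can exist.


Sum = 2^(-1) + 2^(-2) + 2^(-3) + 2^(-7)
    = 0.5 + 0.25 + 0.125 + 0.0078125
    = 113/128 = 0.8828125
Since 0.8828125 <= 1, Kraft's inequality IS satisfied.
A prefix code with these lengths CAN exist.

Kraft sum = 0.8828125. Satisfied.


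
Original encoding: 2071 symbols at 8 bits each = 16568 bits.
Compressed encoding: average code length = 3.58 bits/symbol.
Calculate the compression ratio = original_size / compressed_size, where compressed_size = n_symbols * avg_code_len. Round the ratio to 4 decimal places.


original_size = n_symbols * orig_bits = 2071 * 8 = 16568 bits
compressed_size = n_symbols * avg_code_len = 2071 * 3.58 = 7414.18 bits
ratio = original_size / compressed_size = 16568 / 7414.18 = 2.2346

Compression ratio = 2.2346


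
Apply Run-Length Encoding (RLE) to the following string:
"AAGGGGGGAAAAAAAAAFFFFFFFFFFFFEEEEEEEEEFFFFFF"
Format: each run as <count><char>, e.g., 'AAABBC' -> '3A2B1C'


Scanning runs left to right:
  i=0: run of 'A' x 2 -> '2A'
  i=2: run of 'G' x 6 -> '6G'
  i=8: run of 'A' x 9 -> '9A'
  i=17: run of 'F' x 12 -> '12F'
  i=29: run of 'E' x 9 -> '9E'
  i=38: run of 'F' x 6 -> '6F'

RLE = 2A6G9A12F9E6F


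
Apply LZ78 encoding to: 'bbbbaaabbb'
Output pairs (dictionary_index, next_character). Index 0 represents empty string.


LZ78 encoding steps:
Dictionary: {0: ''}
Step 1: w='' (idx 0), next='b' -> output (0, 'b'), add 'b' as idx 1
Step 2: w='b' (idx 1), next='b' -> output (1, 'b'), add 'bb' as idx 2
Step 3: w='b' (idx 1), next='a' -> output (1, 'a'), add 'ba' as idx 3
Step 4: w='' (idx 0), next='a' -> output (0, 'a'), add 'a' as idx 4
Step 5: w='a' (idx 4), next='b' -> output (4, 'b'), add 'ab' as idx 5
Step 6: w='bb' (idx 2), end of input -> output (2, '')


Encoded: [(0, 'b'), (1, 'b'), (1, 'a'), (0, 'a'), (4, 'b'), (2, '')]


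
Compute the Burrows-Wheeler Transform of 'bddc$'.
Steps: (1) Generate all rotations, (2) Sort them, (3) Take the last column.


Rotations (sorted):
  0: $bddc -> last char: c
  1: bddc$ -> last char: $
  2: c$bdd -> last char: d
  3: dc$bd -> last char: d
  4: ddc$b -> last char: b


BWT = c$ddb


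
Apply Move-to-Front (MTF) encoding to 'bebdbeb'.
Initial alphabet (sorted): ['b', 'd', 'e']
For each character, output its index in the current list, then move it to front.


MTF encoding:
'b': index 0 in ['b', 'd', 'e'] -> ['b', 'd', 'e']
'e': index 2 in ['b', 'd', 'e'] -> ['e', 'b', 'd']
'b': index 1 in ['e', 'b', 'd'] -> ['b', 'e', 'd']
'd': index 2 in ['b', 'e', 'd'] -> ['d', 'b', 'e']
'b': index 1 in ['d', 'b', 'e'] -> ['b', 'd', 'e']
'e': index 2 in ['b', 'd', 'e'] -> ['e', 'b', 'd']
'b': index 1 in ['e', 'b', 'd'] -> ['b', 'e', 'd']


Output: [0, 2, 1, 2, 1, 2, 1]


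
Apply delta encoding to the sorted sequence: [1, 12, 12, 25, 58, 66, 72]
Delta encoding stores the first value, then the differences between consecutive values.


First value: 1
Deltas:
  12 - 1 = 11
  12 - 12 = 0
  25 - 12 = 13
  58 - 25 = 33
  66 - 58 = 8
  72 - 66 = 6


Delta encoded: [1, 11, 0, 13, 33, 8, 6]


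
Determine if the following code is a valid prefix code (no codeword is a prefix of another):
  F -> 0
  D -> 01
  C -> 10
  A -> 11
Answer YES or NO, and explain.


Checking each pair (does one codeword prefix another?):
  F='0' vs D='01': prefix -- VIOLATION

NO -- this is NOT a valid prefix code. F (0) is a prefix of D (01).


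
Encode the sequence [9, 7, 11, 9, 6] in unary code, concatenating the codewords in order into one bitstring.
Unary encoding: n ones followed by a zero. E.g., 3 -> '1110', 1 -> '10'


Encode each number as n ones followed by a terminating 0:
  9 -> 1111111110 (10 bits)
  7 -> 11111110 (8 bits)
  11 -> 111111111110 (12 bits)
  9 -> 1111111110 (10 bits)
  6 -> 1111110 (7 bits)
Total length = 10 + 8 + 12 + 10 + 7 = 47 bits.

Unary([9, 7, 11, 9, 6]) = 11111111101111111011111111111011111111101111110 (47 bits)


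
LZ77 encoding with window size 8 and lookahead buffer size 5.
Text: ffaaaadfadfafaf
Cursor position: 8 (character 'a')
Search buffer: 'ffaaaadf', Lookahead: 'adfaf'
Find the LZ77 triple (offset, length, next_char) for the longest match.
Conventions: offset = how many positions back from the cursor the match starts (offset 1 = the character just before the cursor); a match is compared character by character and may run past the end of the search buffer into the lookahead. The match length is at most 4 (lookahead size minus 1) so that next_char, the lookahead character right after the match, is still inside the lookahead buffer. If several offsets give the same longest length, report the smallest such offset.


Try each offset into the search buffer:
  offset=1 (pos 7, char 'f'): match length 0
  offset=2 (pos 6, char 'd'): match length 0
  offset=3 (pos 5, char 'a'): match length 4
  offset=4 (pos 4, char 'a'): match length 1
  offset=5 (pos 3, char 'a'): match length 1
  offset=6 (pos 2, char 'a'): match length 1
  offset=7 (pos 1, char 'f'): match length 0
  offset=8 (pos 0, char 'f'): match length 0
Longest match has length 4 at offset 3.
next_char = character at position 8 + 4 = 12 -> 'f'

Best match: offset=3, length=4 (matching 'adfa' starting at position 5)
LZ77 triple: (3, 4, 'f')


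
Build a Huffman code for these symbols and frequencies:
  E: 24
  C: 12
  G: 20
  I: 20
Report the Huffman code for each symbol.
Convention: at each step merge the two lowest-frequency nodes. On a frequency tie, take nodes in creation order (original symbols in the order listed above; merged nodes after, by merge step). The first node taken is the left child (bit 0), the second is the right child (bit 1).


Huffman tree construction:
Step 1: Merge C(12) + G(20) = 32
Step 2: Merge I(20) + E(24) = 44
Step 3: Merge (C+G)(32) + (I+E)(44) = 76
Read each symbol's code off the tree from the root (left child = 0, right child = 1).

Codes:
  E: 11 (length 2)
  C: 00 (length 2)
  G: 01 (length 2)
  I: 10 (length 2)
Average code length: 152/76 = 2.0000 bits/symbol


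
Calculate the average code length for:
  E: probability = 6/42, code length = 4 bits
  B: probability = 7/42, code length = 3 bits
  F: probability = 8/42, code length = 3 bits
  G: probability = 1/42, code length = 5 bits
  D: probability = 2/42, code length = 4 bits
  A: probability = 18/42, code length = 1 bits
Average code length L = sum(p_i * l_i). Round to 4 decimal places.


Weighted contributions p_i * l_i:
  E: (6/42) * 4 = 24/42
  B: (7/42) * 3 = 21/42
  F: (8/42) * 3 = 24/42
  G: (1/42) * 5 = 5/42
  D: (2/42) * 4 = 8/42
  A: (18/42) * 1 = 18/42
Sum = (24 + 21 + 24 + 5 + 8 + 18)/42 = 100/42

L = 100/42 = 2.3810 bits/symbol


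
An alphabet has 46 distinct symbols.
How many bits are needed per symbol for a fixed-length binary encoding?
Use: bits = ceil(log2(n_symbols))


log2(46) = 5.5236
Bracket: 2^5 = 32 < 46 <= 2^6 = 64
So ceil(log2(46)) = 6

bits = ceil(log2(46)) = ceil(5.5236) = 6 bits


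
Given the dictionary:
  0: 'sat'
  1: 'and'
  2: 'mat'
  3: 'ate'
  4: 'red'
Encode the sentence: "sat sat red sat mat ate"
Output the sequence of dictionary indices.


Look up each word in the dictionary:
  'sat' -> 0
  'sat' -> 0
  'red' -> 4
  'sat' -> 0
  'mat' -> 2
  'ate' -> 3

Encoded: [0, 0, 4, 0, 2, 3]


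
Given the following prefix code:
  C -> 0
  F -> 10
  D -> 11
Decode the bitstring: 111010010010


Decoding step by step:
Bits 11 -> D
Bits 10 -> F
Bits 10 -> F
Bits 0 -> C
Bits 10 -> F
Bits 0 -> C
Bits 10 -> F


Decoded message: DFFCFCF


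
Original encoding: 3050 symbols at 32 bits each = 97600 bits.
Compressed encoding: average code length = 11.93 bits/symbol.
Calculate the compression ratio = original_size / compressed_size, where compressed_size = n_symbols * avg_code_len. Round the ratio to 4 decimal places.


original_size = n_symbols * orig_bits = 3050 * 32 = 97600 bits
compressed_size = n_symbols * avg_code_len = 3050 * 11.93 = 36386.5 bits
ratio = original_size / compressed_size = 97600 / 36386.5 = 2.6823

Compression ratio = 2.6823


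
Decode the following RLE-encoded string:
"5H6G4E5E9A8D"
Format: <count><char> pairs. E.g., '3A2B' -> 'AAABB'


Expanding each <count><char> pair:
  5H -> 'HHHHH'
  6G -> 'GGGGGG'
  4E -> 'EEEE'
  5E -> 'EEEEE'
  9A -> 'AAAAAAAAA'
  8D -> 'DDDDDDDD'

Decoded = HHHHHGGGGGGEEEEEEEEEAAAAAAAAADDDDDDDD


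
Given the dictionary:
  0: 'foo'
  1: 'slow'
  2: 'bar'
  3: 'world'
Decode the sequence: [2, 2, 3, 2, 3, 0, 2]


Look up each index in the dictionary:
  2 -> 'bar'
  2 -> 'bar'
  3 -> 'world'
  2 -> 'bar'
  3 -> 'world'
  0 -> 'foo'
  2 -> 'bar'

Decoded: "bar bar world bar world foo bar"


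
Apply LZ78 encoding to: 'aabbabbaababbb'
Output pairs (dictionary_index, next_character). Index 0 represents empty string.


LZ78 encoding steps:
Dictionary: {0: ''}
Step 1: w='' (idx 0), next='a' -> output (0, 'a'), add 'a' as idx 1
Step 2: w='a' (idx 1), next='b' -> output (1, 'b'), add 'ab' as idx 2
Step 3: w='' (idx 0), next='b' -> output (0, 'b'), add 'b' as idx 3
Step 4: w='ab' (idx 2), next='b' -> output (2, 'b'), add 'abb' as idx 4
Step 5: w='a' (idx 1), next='a' -> output (1, 'a'), add 'aa' as idx 5
Step 6: w='b' (idx 3), next='a' -> output (3, 'a'), add 'ba' as idx 6
Step 7: w='b' (idx 3), next='b' -> output (3, 'b'), add 'bb' as idx 7
Step 8: w='b' (idx 3), end of input -> output (3, '')


Encoded: [(0, 'a'), (1, 'b'), (0, 'b'), (2, 'b'), (1, 'a'), (3, 'a'), (3, 'b'), (3, '')]


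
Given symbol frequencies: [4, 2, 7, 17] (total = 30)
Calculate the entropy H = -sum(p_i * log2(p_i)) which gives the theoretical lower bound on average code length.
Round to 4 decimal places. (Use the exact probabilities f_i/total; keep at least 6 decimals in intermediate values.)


Per-symbol terms -p_i * log2(p_i) with p_i = f_i/30:
  p = 4/30 = 0.133333: log2(p) = -2.906891, -p*log2(p) = 0.387585
  p = 2/30 = 0.066667: log2(p) = -3.906891, -p*log2(p) = 0.260459
  p = 7/30 = 0.233333: log2(p) = -2.099536, -p*log2(p) = 0.489892
  p = 17/30 = 0.566667: log2(p) = -0.819428, -p*log2(p) = 0.464342
H = 0.387585 + 0.260459 + 0.489892 + 0.464342 = 1.602278

H = 1.6023 bits/symbol


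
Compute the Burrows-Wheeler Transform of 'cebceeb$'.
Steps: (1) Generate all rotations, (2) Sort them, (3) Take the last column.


Rotations (sorted):
  0: $cebceeb -> last char: b
  1: b$cebcee -> last char: e
  2: bceeb$ce -> last char: e
  3: cebceeb$ -> last char: $
  4: ceeb$ceb -> last char: b
  5: eb$cebce -> last char: e
  6: ebceeb$c -> last char: c
  7: eeb$cebc -> last char: c


BWT = bee$becc


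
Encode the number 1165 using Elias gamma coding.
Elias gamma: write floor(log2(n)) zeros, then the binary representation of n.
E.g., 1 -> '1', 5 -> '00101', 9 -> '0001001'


num_bits = floor(log2(1165)) + 1 = 11
leading_zeros = num_bits - 1 = 10
binary(1165) = 10010001101

Elias gamma(1165) = '0000000000' + '10010001101' = 000000000010010001101 (21 bits)


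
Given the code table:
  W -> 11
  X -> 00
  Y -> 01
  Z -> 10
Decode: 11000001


Decoding:
11 -> W
00 -> X
00 -> X
01 -> Y


Result: WXXY


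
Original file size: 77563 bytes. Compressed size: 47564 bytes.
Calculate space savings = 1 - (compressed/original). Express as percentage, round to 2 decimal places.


ratio = compressed/original = 47564/77563 = 0.613231
savings = 1 - ratio = 1 - 0.613231 = 0.386769
as a percentage: 0.386769 * 100 = 38.68%

Space savings = 1 - 47564/77563 = 38.68%


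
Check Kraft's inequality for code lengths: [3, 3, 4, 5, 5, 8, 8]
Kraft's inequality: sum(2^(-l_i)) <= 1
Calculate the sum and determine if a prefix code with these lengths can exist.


Sum = 2^(-3) + 2^(-3) + 2^(-4) + 2^(-5) + 2^(-5) + 2^(-8) + 2^(-8)
    = 0.125 + 0.125 + 0.0625 + 0.03125 + 0.03125 + 0.00390625 + 0.00390625
    = 98/256 = 0.3828125
Since 0.3828125 <= 1, Kraft's inequality IS satisfied.
A prefix code with these lengths CAN exist.

Kraft sum = 0.3828125. Satisfied.


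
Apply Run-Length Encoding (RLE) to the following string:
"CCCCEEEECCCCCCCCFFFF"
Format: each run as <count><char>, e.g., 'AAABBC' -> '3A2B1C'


Scanning runs left to right:
  i=0: run of 'C' x 4 -> '4C'
  i=4: run of 'E' x 4 -> '4E'
  i=8: run of 'C' x 8 -> '8C'
  i=16: run of 'F' x 4 -> '4F'

RLE = 4C4E8C4F


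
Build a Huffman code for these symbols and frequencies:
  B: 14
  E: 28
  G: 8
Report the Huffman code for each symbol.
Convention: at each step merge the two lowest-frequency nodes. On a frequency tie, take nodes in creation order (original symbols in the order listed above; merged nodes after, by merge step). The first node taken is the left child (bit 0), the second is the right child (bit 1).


Huffman tree construction:
Step 1: Merge G(8) + B(14) = 22
Step 2: Merge (G+B)(22) + E(28) = 50
Read each symbol's code off the tree from the root (left child = 0, right child = 1).

Codes:
  B: 01 (length 2)
  E: 1 (length 1)
  G: 00 (length 2)
Average code length: 72/50 = 1.4400 bits/symbol


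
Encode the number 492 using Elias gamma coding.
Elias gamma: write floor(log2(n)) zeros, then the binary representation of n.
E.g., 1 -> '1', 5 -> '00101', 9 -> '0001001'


num_bits = floor(log2(492)) + 1 = 9
leading_zeros = num_bits - 1 = 8
binary(492) = 111101100

Elias gamma(492) = '00000000' + '111101100' = 00000000111101100 (17 bits)
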